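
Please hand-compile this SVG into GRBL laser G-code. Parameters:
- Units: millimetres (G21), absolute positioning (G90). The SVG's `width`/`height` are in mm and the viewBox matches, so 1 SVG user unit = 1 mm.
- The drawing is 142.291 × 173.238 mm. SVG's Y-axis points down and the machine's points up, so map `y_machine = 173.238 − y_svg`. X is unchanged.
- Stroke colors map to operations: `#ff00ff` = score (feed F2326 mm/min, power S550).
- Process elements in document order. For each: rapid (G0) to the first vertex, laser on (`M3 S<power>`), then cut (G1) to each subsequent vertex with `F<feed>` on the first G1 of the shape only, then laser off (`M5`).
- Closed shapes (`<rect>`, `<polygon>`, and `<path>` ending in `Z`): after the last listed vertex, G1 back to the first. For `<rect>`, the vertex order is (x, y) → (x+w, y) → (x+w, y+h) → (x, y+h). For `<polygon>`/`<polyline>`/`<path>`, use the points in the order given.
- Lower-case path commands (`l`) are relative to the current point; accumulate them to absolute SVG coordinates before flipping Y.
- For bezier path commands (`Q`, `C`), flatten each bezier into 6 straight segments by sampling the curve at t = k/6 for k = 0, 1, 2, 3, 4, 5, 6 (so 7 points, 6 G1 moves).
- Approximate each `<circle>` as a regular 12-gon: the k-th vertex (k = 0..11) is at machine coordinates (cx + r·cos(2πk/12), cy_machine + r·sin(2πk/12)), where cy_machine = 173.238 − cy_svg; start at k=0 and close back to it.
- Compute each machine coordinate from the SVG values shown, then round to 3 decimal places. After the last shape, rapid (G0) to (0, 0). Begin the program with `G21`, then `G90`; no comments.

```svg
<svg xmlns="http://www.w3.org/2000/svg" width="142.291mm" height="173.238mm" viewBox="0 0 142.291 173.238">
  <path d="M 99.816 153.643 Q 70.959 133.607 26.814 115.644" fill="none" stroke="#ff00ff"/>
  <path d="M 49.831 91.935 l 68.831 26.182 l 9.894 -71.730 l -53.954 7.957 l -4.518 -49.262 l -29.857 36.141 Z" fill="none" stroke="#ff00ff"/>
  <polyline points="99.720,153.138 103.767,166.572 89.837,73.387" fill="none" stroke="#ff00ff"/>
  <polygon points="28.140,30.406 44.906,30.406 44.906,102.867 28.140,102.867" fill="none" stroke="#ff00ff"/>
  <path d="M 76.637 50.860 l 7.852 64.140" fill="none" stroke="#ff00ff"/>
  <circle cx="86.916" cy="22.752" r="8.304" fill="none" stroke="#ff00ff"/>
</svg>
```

viewBox `0 0 142.291 173.238` with mm width/height → 1 unit = 1 mm. Flip: y_m = 173.238 − y_svg.

**Shape 1** — `<path>` quadratic bezier, stroke `#ff00ff` → score (S550, F2326). Control points (SVG): P0=(99.816,153.643), P1=(70.959,133.607), P2=(26.814,115.644); sampled at t=k/6. Machine vertices: (99.816,19.595) → (89.772,26.216) → (78.879,32.722) → (67.137,39.113) → (54.545,45.388) → (41.104,51.549) → (26.814,57.594). Open path.

**Shape 2** — `<path>` closed polygon, stroke `#ff00ff` → score (S550, F2326). Machine vertices: (49.831,81.303) → (118.662,55.121) → (128.556,126.851) → (74.602,118.894) → (70.084,168.156) → (40.227,132.015) → (49.831,81.303). Closed: final G1 returns to the first vertex.

**Shape 3** — `<polyline>` open polyline, stroke `#ff00ff` → score (S550, F2326). Machine vertices: (99.720,20.100) → (103.767,6.666) → (89.837,99.851). Open path.

**Shape 4** — `<polygon>` rectangle, stroke `#ff00ff` → score (S550, F2326). Machine vertices: (28.140,142.832) → (44.906,142.832) → (44.906,70.371) → (28.140,70.371) → (28.140,142.832). Closed: final G1 returns to the first vertex.

**Shape 5** — `<path>` line segment, stroke `#ff00ff` → score (S550, F2326). Machine vertices: (76.637,122.378) → (84.489,58.238). Open path.

**Shape 6** — `<circle>` circle, stroke `#ff00ff` → score (S550, F2326). Machine vertices: (95.220,150.486) → (94.107,154.638) → (91.068,157.677) → (86.916,158.790) → (82.764,157.677) → (79.725,154.638) → (78.612,150.486) → (79.725,146.334) → (82.764,143.295) → (86.916,142.182) → (91.068,143.295) → (94.107,146.334) → (95.220,150.486). Closed: final G1 returns to the first vertex.

G21
G90
G0 X99.816 Y19.595
M3 S550
G1 X89.772 Y26.216 F2326
G1 X78.879 Y32.722
G1 X67.137 Y39.113
G1 X54.545 Y45.388
G1 X41.104 Y51.549
G1 X26.814 Y57.594
M5
G0 X49.831 Y81.303
M3 S550
G1 X118.662 Y55.121 F2326
G1 X128.556 Y126.851
G1 X74.602 Y118.894
G1 X70.084 Y168.156
G1 X40.227 Y132.015
G1 X49.831 Y81.303
M5
G0 X99.720 Y20.100
M3 S550
G1 X103.767 Y6.666 F2326
G1 X89.837 Y99.851
M5
G0 X28.140 Y142.832
M3 S550
G1 X44.906 Y142.832 F2326
G1 X44.906 Y70.371
G1 X28.140 Y70.371
G1 X28.140 Y142.832
M5
G0 X76.637 Y122.378
M3 S550
G1 X84.489 Y58.238 F2326
M5
G0 X95.220 Y150.486
M3 S550
G1 X94.107 Y154.638 F2326
G1 X91.068 Y157.677
G1 X86.916 Y158.790
G1 X82.764 Y157.677
G1 X79.725 Y154.638
G1 X78.612 Y150.486
G1 X79.725 Y146.334
G1 X82.764 Y143.295
G1 X86.916 Y142.182
G1 X91.068 Y143.295
G1 X94.107 Y146.334
G1 X95.220 Y150.486
M5
G0 X0.000 Y0.000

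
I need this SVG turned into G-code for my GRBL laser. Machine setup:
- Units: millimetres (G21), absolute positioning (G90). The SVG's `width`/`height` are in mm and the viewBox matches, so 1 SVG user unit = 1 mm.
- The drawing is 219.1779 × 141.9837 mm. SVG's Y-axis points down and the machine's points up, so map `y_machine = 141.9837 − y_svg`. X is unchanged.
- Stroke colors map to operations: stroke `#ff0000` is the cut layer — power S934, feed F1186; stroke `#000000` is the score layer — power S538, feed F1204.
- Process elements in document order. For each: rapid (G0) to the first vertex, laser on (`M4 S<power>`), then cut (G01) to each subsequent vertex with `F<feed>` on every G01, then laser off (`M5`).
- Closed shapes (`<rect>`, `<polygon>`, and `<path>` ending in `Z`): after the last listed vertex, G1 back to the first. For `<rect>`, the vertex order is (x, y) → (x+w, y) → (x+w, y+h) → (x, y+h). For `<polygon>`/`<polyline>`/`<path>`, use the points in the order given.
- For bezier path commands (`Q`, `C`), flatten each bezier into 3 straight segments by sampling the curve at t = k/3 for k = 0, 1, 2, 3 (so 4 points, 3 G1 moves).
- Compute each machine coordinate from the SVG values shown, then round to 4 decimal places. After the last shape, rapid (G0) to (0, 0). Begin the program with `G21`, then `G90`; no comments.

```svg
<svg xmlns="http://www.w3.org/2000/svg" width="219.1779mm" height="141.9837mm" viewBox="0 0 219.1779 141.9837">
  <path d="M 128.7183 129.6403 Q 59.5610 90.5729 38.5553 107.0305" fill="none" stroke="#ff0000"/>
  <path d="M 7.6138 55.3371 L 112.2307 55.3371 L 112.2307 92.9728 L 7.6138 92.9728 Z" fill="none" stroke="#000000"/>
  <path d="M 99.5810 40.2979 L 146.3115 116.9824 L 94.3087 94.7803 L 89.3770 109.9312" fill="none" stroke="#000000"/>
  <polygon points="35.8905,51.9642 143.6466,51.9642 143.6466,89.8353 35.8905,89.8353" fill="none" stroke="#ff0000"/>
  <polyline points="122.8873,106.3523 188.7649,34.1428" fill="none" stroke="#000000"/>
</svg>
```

1 u = 1 mm; y_m = 141.9837 − y.

[1] `<path>` quadratic bezier, #ff0000→cut S934 F1186: (128.7183,12.3434) → (87.9636,32.2189) → (57.9093,39.7555) → (38.5553,34.9532)

[2] `<path>` rectangle, #000000→score S538 F1204: (7.6138,86.6466) → (112.2307,86.6466) → (112.2307,49.0109) → (7.6138,49.0109) → (7.6138,86.6466) (closed)

[3] `<path>` open polyline, #000000→score S538 F1204: (99.5810,101.6858) → (146.3115,25.0013) → (94.3087,47.2034) → (89.3770,32.0525)

[4] `<polygon>` rectangle, #ff0000→cut S934 F1186: (35.8905,90.0195) → (143.6466,90.0195) → (143.6466,52.1484) → (35.8905,52.1484) → (35.8905,90.0195) (closed)

[5] `<polyline>` line segment, #000000→score S538 F1204: (122.8873,35.6314) → (188.7649,107.8409)

G21
G90
G0 X128.7183 Y12.3434
M4 S934
G01 X87.9636 Y32.2189 F1186
G01 X57.9093 Y39.7555 F1186
G01 X38.5553 Y34.9532 F1186
M5
G0 X7.6138 Y86.6466
M4 S538
G01 X112.2307 Y86.6466 F1204
G01 X112.2307 Y49.0109 F1204
G01 X7.6138 Y49.0109 F1204
G01 X7.6138 Y86.6466 F1204
M5
G0 X99.5810 Y101.6858
M4 S538
G01 X146.3115 Y25.0013 F1204
G01 X94.3087 Y47.2034 F1204
G01 X89.3770 Y32.0525 F1204
M5
G0 X35.8905 Y90.0195
M4 S934
G01 X143.6466 Y90.0195 F1186
G01 X143.6466 Y52.1484 F1186
G01 X35.8905 Y52.1484 F1186
G01 X35.8905 Y90.0195 F1186
M5
G0 X122.8873 Y35.6314
M4 S538
G01 X188.7649 Y107.8409 F1204
M5
G0 X0.0000 Y0.0000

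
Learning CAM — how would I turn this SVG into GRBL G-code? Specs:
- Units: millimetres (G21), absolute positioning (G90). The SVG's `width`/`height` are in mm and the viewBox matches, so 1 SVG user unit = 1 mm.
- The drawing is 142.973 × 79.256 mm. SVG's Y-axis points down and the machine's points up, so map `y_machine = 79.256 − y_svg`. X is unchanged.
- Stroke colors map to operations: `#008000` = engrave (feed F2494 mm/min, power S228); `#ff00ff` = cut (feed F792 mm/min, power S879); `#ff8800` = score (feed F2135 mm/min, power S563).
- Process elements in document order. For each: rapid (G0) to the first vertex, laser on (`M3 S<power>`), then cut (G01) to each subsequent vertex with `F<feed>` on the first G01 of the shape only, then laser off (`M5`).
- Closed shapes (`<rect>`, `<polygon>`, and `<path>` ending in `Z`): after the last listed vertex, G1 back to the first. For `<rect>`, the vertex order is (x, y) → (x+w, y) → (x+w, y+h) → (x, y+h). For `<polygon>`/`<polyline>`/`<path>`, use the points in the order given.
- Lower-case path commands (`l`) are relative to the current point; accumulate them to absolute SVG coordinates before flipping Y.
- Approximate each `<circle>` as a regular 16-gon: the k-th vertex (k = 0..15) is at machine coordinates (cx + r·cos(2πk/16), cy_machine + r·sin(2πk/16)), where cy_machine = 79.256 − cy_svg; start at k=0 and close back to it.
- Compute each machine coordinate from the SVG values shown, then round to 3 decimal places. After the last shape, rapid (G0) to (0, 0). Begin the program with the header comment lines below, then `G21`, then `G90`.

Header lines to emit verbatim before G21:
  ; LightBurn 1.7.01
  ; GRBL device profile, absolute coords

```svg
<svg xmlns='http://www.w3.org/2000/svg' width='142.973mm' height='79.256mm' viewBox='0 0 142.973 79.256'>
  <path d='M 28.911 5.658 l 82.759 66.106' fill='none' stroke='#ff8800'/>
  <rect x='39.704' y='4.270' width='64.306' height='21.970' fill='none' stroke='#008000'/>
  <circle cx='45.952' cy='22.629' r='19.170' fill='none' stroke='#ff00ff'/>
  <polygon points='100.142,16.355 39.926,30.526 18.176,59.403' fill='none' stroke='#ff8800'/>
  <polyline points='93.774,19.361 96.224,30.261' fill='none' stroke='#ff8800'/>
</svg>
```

; LightBurn 1.7.01
; GRBL device profile, absolute coords
G21
G90
G0 X28.911 Y73.598
M3 S563
G01 X111.670 Y7.492 F2135
M5
G0 X39.704 Y74.986
M3 S228
G01 X104.010 Y74.986 F2494
G01 X104.010 Y53.016
G01 X39.704 Y53.016
G01 X39.704 Y74.986
M5
G0 X65.122 Y56.627
M3 S879
G01 X63.663 Y63.963 F792
G01 X59.507 Y70.182
G01 X53.288 Y74.338
G01 X45.952 Y75.797
G01 X38.616 Y74.338
G01 X32.397 Y70.182
G01 X28.241 Y63.963
G01 X26.782 Y56.627
G01 X28.241 Y49.291
G01 X32.397 Y43.072
G01 X38.616 Y38.916
G01 X45.952 Y37.457
G01 X53.288 Y38.916
G01 X59.507 Y43.072
G01 X63.663 Y49.291
G01 X65.122 Y56.627
M5
G0 X100.142 Y62.901
M3 S563
G01 X39.926 Y48.730 F2135
G01 X18.176 Y19.853
G01 X100.142 Y62.901
M5
G0 X93.774 Y59.895
M3 S563
G01 X96.224 Y48.995 F2135
M5
G0 X0.000 Y0.000

1 u = 1 mm; y_m = 79.256 − y.

[1] `<path>` line segment, #ff8800→score S563 F2135: (28.911,73.598) → (111.670,7.492)

[2] `<rect>` rectangle, #008000→engrave S228 F2494: (39.704,74.986) → (104.010,74.986) → (104.010,53.016) → (39.704,53.016) → (39.704,74.986) (closed)

[3] `<circle>` circle, #ff00ff→cut S879 F792: (65.122,56.627) → (63.663,63.963) → (59.507,70.182) → (53.288,74.338) → (45.952,75.797) → (38.616,74.338) → (32.397,70.182) → (28.241,63.963) → (26.782,56.627) → (28.241,49.291) → (32.397,43.072) → (38.616,38.916) → (45.952,37.457) → (53.288,38.916) → (59.507,43.072) → (63.663,49.291) → (65.122,56.627) (closed)

[4] `<polygon>` closed polygon, #ff8800→score S563 F2135: (100.142,62.901) → (39.926,48.730) → (18.176,19.853) → (100.142,62.901) (closed)

[5] `<polyline>` line segment, #ff8800→score S563 F2135: (93.774,59.895) → (96.224,48.995)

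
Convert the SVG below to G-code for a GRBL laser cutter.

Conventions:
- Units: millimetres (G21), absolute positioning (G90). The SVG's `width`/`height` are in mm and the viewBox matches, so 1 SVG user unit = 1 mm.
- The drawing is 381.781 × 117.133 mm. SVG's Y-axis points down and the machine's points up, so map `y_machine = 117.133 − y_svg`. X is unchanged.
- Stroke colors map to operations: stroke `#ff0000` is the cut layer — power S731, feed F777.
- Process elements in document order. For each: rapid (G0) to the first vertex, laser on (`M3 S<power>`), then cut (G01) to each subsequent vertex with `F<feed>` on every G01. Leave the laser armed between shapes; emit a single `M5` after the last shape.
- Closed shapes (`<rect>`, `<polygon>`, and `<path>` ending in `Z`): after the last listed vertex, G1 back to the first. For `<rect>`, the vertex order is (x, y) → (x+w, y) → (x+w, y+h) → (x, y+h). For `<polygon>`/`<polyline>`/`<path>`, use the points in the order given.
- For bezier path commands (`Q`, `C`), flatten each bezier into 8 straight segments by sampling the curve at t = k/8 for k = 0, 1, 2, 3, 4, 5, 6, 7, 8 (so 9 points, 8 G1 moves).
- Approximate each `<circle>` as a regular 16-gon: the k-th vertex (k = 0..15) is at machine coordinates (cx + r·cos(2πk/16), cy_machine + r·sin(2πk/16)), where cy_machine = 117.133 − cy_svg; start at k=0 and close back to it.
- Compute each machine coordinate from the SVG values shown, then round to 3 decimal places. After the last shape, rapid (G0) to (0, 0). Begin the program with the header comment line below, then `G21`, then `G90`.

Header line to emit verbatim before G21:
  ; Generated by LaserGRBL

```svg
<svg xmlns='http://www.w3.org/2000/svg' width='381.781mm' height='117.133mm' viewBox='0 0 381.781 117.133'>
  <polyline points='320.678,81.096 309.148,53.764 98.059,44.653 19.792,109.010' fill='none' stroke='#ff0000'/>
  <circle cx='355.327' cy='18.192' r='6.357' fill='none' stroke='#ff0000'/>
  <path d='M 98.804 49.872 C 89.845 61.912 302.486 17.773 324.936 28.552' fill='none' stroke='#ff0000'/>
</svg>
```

Since the viewBox matches the mm dimensions, user units are millimetres directly. The only transform is the Y-flip y_m = 117.133 − y_svg.

Shape 1 is a open polyline drawn with `<polyline>`. Its stroke #ff0000 means cut at S731, F777. After flipping Y the toolpath is (320.678,36.037) → (309.148,63.369) → (98.059,72.480) → (19.792,8.123).

Shape 2 is a circle drawn with `<circle>`. Its stroke #ff0000 means cut at S731, F777. After flipping Y the toolpath is (361.684,98.941) → (361.200,101.374) → (359.822,103.436) → (357.760,104.814) → (355.327,105.298) → (352.894,104.814) → (350.832,103.436) → (349.454,101.374) → (348.970,98.941) → (349.454,96.508) → (350.832,94.446) → (352.894,93.068) → (355.327,92.584) → (357.760,93.068) → (359.822,94.446) → (361.200,96.508) → (361.684,98.941), returning to the start.

Shape 3 is a cubic bezier drawn with `<path>`. Its stroke #ff0000 means cut at S731, F777. After flipping Y the toolpath is (98.804,67.261) → (105.028,65.162) → (127.201,67.029) → (160.497,71.558) → (200.092,77.448) → (241.158,83.397) → (278.872,88.104) → (308.406,90.266) → (324.936,88.581).

; Generated by LaserGRBL
G21
G90
G0 X320.678 Y36.037
M3 S731
G01 X309.148 Y63.369 F777
G01 X98.059 Y72.480 F777
G01 X19.792 Y8.123 F777
G0 X361.684 Y98.941
M3 S731
G01 X361.200 Y101.374 F777
G01 X359.822 Y103.436 F777
G01 X357.760 Y104.814 F777
G01 X355.327 Y105.298 F777
G01 X352.894 Y104.814 F777
G01 X350.832 Y103.436 F777
G01 X349.454 Y101.374 F777
G01 X348.970 Y98.941 F777
G01 X349.454 Y96.508 F777
G01 X350.832 Y94.446 F777
G01 X352.894 Y93.068 F777
G01 X355.327 Y92.584 F777
G01 X357.760 Y93.068 F777
G01 X359.822 Y94.446 F777
G01 X361.200 Y96.508 F777
G01 X361.684 Y98.941 F777
G0 X98.804 Y67.261
M3 S731
G01 X105.028 Y65.162 F777
G01 X127.201 Y67.029 F777
G01 X160.497 Y71.558 F777
G01 X200.092 Y77.448 F777
G01 X241.158 Y83.397 F777
G01 X278.872 Y88.104 F777
G01 X308.406 Y90.266 F777
G01 X324.936 Y88.581 F777
M5
G0 X0.000 Y0.000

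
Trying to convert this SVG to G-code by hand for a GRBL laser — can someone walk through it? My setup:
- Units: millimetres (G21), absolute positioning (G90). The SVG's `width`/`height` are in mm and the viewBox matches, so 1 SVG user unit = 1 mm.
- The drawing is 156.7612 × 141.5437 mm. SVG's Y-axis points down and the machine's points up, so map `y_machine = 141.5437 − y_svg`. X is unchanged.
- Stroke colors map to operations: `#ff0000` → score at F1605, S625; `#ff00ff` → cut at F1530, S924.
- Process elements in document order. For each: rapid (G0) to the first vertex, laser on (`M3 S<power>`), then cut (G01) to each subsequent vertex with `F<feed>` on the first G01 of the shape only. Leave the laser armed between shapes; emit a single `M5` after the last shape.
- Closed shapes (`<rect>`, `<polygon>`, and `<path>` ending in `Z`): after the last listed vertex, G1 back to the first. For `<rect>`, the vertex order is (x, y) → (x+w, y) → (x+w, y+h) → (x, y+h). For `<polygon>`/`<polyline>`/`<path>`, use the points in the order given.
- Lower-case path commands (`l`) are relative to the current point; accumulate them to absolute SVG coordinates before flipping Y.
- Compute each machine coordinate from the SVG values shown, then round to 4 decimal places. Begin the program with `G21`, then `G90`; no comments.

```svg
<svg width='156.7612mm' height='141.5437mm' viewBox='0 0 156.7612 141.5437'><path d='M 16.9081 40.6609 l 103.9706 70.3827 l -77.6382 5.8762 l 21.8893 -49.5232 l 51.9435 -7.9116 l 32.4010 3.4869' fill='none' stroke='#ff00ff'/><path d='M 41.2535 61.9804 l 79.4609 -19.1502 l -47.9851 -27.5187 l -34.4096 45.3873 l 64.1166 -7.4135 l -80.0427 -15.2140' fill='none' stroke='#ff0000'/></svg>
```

G21
G90
G0 X16.9081 Y100.8828
M3 S924
G01 X120.8787 Y30.5001 F1530
G01 X43.2405 Y24.6239
G01 X65.1298 Y74.1471
G01 X117.0733 Y82.0587
G01 X149.4743 Y78.5718
G0 X41.2535 Y79.5633
M3 S625
G01 X120.7144 Y98.7135 F1605
G01 X72.7293 Y126.2322
G01 X38.3197 Y80.8449
G01 X102.4363 Y88.2584
G01 X22.3936 Y103.4724
M5

Since the viewBox matches the mm dimensions, user units are millimetres directly. The only transform is the Y-flip y_m = 141.5437 − y_svg.

Shape 1 is a open polyline drawn with `<path>`. Its stroke #ff00ff means cut at S924, F1530. After flipping Y the toolpath is (16.9081,100.8828) → (120.8787,30.5001) → (43.2405,24.6239) → (65.1298,74.1471) → (117.0733,82.0587) → (149.4743,78.5718).

Shape 2 is a open polyline drawn with `<path>`. Its stroke #ff0000 means score at S625, F1605. After flipping Y the toolpath is (41.2535,79.5633) → (120.7144,98.7135) → (72.7293,126.2322) → (38.3197,80.8449) → (102.4363,88.2584) → (22.3936,103.4724).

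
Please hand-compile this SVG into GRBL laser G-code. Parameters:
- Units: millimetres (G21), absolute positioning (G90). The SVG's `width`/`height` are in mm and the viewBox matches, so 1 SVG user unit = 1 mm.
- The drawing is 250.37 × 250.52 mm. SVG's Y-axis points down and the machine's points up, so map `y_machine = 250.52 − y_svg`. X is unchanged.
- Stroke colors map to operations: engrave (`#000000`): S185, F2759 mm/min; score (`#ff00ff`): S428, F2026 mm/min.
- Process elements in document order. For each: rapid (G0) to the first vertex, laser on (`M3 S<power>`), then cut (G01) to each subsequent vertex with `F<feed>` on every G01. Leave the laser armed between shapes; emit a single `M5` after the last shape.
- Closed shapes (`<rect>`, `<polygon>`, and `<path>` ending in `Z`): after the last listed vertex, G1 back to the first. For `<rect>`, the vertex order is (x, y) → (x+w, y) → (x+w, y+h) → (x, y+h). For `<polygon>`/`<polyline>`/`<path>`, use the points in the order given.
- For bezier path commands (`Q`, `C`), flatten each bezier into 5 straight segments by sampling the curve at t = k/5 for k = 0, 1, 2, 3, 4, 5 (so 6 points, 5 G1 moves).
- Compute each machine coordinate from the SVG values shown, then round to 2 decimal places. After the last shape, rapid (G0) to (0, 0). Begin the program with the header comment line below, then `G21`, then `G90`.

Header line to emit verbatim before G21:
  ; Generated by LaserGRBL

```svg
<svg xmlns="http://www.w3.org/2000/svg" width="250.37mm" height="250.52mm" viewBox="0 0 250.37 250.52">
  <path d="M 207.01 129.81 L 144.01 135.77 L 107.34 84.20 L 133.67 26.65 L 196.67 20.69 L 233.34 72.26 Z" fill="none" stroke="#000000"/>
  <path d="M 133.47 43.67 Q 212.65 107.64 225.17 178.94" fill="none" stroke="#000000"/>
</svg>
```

viewBox `0 0 250.37 250.52` with mm width/height → 1 unit = 1 mm. Flip: y_m = 250.52 − y_svg.

**Shape 1** — `<path>` regular polygon, stroke `#000000` → engrave (S185, F2759). Machine vertices: (207.01,120.71) → (144.01,114.75) → (107.34,166.32) → (133.67,223.87) → (196.67,229.83) → (233.34,178.26) → (207.01,120.71). Closed: final G1 returns to the first vertex.

**Shape 2** — `<path>` quadratic bezier, stroke `#000000` → engrave (S185, F2759). Control points (SVG): P0=(133.47,43.67), P1=(212.65,107.64), P2=(225.17,178.94); sampled at t=k/5. Machine vertices: (133.47,206.85) → (162.48,180.97) → (186.15,154.50) → (204.49,127.45) → (217.50,99.81) → (225.17,71.58). Open path.

; Generated by LaserGRBL
G21
G90
G0 X207.01 Y120.71
M3 S185
G01 X144.01 Y114.75 F2759
G01 X107.34 Y166.32 F2759
G01 X133.67 Y223.87 F2759
G01 X196.67 Y229.83 F2759
G01 X233.34 Y178.26 F2759
G01 X207.01 Y120.71 F2759
G0 X133.47 Y206.85
M3 S185
G01 X162.48 Y180.97 F2759
G01 X186.15 Y154.50 F2759
G01 X204.49 Y127.45 F2759
G01 X217.50 Y99.81 F2759
G01 X225.17 Y71.58 F2759
M5
G0 X0.00 Y0.00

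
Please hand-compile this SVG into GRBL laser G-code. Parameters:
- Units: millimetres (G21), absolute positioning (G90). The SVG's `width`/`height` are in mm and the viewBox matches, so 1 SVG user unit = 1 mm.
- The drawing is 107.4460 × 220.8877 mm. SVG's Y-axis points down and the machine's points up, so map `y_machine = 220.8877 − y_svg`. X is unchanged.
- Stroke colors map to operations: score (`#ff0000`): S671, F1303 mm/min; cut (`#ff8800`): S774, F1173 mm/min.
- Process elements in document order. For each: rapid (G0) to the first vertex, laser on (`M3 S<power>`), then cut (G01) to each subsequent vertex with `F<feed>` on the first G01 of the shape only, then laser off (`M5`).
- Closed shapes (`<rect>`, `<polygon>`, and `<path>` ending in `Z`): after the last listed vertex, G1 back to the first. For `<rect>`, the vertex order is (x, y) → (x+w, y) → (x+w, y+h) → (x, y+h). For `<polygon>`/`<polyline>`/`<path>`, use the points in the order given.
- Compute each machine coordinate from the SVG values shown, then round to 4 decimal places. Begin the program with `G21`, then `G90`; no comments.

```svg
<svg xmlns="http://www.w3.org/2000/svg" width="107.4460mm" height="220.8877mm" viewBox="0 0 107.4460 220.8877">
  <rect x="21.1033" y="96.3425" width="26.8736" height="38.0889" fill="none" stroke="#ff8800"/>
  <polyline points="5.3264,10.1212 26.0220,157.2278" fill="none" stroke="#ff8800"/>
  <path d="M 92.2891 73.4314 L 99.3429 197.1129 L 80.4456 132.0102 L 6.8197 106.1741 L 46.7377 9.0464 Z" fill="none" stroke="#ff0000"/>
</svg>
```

G21
G90
G0 X21.1033 Y124.5452
M3 S774
G01 X47.9769 Y124.5452 F1173
G01 X47.9769 Y86.4563
G01 X21.1033 Y86.4563
G01 X21.1033 Y124.5452
M5
G0 X5.3264 Y210.7665
M3 S774
G01 X26.0220 Y63.6599 F1173
M5
G0 X92.2891 Y147.4563
M3 S671
G01 X99.3429 Y23.7748 F1303
G01 X80.4456 Y88.8775
G01 X6.8197 Y114.7136
G01 X46.7377 Y211.8413
G01 X92.2891 Y147.4563
M5

1 u = 1 mm; y_m = 220.8877 − y.

[1] `<rect>` rectangle, #ff8800→cut S774 F1173: (21.1033,124.5452) → (47.9769,124.5452) → (47.9769,86.4563) → (21.1033,86.4563) → (21.1033,124.5452) (closed)

[2] `<polyline>` line segment, #ff8800→cut S774 F1173: (5.3264,210.7665) → (26.0220,63.6599)

[3] `<path>` closed polygon, #ff0000→score S671 F1303: (92.2891,147.4563) → (99.3429,23.7748) → (80.4456,88.8775) → (6.8197,114.7136) → (46.7377,211.8413) → (92.2891,147.4563) (closed)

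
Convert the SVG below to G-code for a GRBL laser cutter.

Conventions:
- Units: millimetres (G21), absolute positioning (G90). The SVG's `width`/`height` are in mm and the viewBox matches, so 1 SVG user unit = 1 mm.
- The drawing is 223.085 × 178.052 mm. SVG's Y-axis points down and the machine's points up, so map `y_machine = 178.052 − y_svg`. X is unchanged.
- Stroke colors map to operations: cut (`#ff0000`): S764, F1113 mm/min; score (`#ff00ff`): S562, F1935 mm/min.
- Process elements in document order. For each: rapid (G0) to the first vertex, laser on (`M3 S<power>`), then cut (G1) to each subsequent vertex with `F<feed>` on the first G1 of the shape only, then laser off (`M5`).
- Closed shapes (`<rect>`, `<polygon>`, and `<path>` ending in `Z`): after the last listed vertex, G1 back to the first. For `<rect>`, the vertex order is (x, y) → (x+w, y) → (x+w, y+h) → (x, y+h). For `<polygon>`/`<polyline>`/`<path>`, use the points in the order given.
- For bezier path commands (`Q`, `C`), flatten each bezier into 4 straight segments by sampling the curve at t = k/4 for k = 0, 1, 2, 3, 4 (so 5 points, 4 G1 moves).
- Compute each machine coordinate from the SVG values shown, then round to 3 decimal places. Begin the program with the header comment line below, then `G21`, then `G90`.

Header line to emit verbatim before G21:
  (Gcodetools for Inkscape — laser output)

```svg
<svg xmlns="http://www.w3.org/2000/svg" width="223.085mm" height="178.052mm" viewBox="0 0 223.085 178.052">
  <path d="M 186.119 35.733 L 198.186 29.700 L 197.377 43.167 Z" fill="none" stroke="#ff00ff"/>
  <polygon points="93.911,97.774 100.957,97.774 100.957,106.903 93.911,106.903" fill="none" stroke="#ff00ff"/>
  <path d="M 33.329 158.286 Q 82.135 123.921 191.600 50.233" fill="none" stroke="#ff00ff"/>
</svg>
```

(Gcodetools for Inkscape — laser output)
G21
G90
G0 X186.119 Y142.319
M3 S562
G1 X198.186 Y148.352 F1935
G1 X197.377 Y134.885
G1 X186.119 Y142.319
M5
G0 X93.911 Y80.278
M3 S562
G1 X100.957 Y80.278 F1935
G1 X100.957 Y71.149
G1 X93.911 Y71.149
G1 X93.911 Y80.278
M5
G0 X33.329 Y19.766
M3 S562
G1 X61.523 Y39.406 F1935
G1 X97.300 Y63.962
G1 X140.659 Y93.433
G1 X191.600 Y127.819
M5

viewBox `0 0 223.085 178.052` with mm width/height → 1 unit = 1 mm. Flip: y_m = 178.052 − y_svg.

**Shape 1** — `<path>` regular polygon, stroke `#ff00ff` → score (S562, F1935). Machine vertices: (186.119,142.319) → (198.186,148.352) → (197.377,134.885) → (186.119,142.319). Closed: final G1 returns to the first vertex.

**Shape 2** — `<polygon>` rectangle, stroke `#ff00ff` → score (S562, F1935). Machine vertices: (93.911,80.278) → (100.957,80.278) → (100.957,71.149) → (93.911,71.149) → (93.911,80.278). Closed: final G1 returns to the first vertex.

**Shape 3** — `<path>` quadratic bezier, stroke `#ff00ff` → score (S562, F1935). Control points (SVG): P0=(33.329,158.286), P1=(82.135,123.921), P2=(191.600,50.233); sampled at t=k/4. Machine vertices: (33.329,19.766) → (61.523,39.406) → (97.300,63.962) → (140.659,93.433) → (191.600,127.819). Open path.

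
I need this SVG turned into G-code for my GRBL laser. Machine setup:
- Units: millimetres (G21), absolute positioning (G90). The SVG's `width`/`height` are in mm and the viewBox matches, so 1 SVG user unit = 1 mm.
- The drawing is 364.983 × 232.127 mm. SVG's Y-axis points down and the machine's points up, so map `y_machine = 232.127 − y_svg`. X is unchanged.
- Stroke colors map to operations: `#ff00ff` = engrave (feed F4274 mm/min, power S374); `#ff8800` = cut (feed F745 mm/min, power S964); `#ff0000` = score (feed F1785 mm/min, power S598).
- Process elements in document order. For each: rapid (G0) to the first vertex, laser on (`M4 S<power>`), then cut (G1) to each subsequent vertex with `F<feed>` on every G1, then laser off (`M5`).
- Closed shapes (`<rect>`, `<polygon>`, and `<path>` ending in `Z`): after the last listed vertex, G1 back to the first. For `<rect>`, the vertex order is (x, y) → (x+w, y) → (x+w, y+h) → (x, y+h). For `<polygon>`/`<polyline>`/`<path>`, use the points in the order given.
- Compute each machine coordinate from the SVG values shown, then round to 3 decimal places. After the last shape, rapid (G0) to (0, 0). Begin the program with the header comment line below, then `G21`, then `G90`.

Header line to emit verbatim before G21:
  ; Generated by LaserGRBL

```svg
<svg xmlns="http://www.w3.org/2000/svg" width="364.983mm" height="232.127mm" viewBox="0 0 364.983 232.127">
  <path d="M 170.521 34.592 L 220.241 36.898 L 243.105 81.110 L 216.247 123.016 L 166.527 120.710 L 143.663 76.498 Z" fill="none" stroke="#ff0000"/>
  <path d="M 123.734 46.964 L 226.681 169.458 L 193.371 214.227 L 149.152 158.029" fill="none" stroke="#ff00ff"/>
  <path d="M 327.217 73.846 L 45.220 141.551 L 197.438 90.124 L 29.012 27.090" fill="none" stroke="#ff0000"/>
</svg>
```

; Generated by LaserGRBL
G21
G90
G0 X170.521 Y197.535
M4 S598
G1 X220.241 Y195.229 F1785
G1 X243.105 Y151.017 F1785
G1 X216.247 Y109.111 F1785
G1 X166.527 Y111.417 F1785
G1 X143.663 Y155.629 F1785
G1 X170.521 Y197.535 F1785
M5
G0 X123.734 Y185.163
M4 S374
G1 X226.681 Y62.669 F4274
G1 X193.371 Y17.900 F4274
G1 X149.152 Y74.098 F4274
M5
G0 X327.217 Y158.281
M4 S598
G1 X45.220 Y90.576 F1785
G1 X197.438 Y142.003 F1785
G1 X29.012 Y205.037 F1785
M5
G0 X0.000 Y0.000

Since the viewBox matches the mm dimensions, user units are millimetres directly. The only transform is the Y-flip y_m = 232.127 − y_svg.

Shape 1 is a regular polygon drawn with `<path>`. Its stroke #ff0000 means score at S598, F1785. After flipping Y the toolpath is (170.521,197.535) → (220.241,195.229) → (243.105,151.017) → (216.247,109.111) → (166.527,111.417) → (143.663,155.629) → (170.521,197.535), returning to the start.

Shape 2 is a open polyline drawn with `<path>`. Its stroke #ff00ff means engrave at S374, F4274. After flipping Y the toolpath is (123.734,185.163) → (226.681,62.669) → (193.371,17.900) → (149.152,74.098).

Shape 3 is a open polyline drawn with `<path>`. Its stroke #ff0000 means score at S598, F1785. After flipping Y the toolpath is (327.217,158.281) → (45.220,90.576) → (197.438,142.003) → (29.012,205.037).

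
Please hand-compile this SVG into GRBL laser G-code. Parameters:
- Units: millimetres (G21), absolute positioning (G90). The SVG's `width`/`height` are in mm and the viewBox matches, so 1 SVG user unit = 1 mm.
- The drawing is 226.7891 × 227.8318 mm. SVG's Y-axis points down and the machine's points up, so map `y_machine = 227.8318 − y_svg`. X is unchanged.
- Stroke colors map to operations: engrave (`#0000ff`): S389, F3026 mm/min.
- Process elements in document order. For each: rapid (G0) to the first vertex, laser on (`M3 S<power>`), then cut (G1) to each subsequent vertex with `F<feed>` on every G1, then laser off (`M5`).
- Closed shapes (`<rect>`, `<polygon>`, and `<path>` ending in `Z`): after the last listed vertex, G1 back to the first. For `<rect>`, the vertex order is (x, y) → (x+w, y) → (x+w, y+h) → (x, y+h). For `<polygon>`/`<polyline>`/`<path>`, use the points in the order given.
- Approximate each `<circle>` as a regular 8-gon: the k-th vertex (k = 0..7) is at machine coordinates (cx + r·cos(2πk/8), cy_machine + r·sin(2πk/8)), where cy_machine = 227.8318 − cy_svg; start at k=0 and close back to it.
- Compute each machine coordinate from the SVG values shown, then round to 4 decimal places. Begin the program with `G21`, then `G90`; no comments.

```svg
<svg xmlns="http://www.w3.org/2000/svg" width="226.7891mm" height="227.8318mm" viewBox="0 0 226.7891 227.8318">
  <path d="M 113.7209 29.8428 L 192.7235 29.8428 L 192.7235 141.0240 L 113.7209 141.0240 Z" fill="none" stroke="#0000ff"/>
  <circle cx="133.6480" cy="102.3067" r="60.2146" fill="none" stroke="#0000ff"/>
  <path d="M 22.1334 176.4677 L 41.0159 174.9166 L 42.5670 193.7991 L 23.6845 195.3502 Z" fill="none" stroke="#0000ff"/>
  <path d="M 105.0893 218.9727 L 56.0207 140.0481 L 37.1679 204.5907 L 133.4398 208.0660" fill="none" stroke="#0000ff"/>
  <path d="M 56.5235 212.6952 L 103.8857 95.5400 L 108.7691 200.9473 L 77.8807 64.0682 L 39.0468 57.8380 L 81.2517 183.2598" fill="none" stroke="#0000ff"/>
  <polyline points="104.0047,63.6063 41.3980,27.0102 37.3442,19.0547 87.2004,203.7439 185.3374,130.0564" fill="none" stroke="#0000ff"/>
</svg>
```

G21
G90
G0 X113.7209 Y197.9890
M3 S389
G1 X192.7235 Y197.9890 F3026
G1 X192.7235 Y86.8078 F3026
G1 X113.7209 Y86.8078 F3026
G1 X113.7209 Y197.9890 F3026
M5
G0 X193.8626 Y125.5251
M3 S389
G1 X176.2262 Y168.1033 F3026
G1 X133.6480 Y185.7397 F3026
G1 X91.0698 Y168.1033 F3026
G1 X73.4334 Y125.5251 F3026
G1 X91.0698 Y82.9469 F3026
G1 X133.6480 Y65.3105 F3026
G1 X176.2262 Y82.9469 F3026
G1 X193.8626 Y125.5251 F3026
M5
G0 X22.1334 Y51.3641
M3 S389
G1 X41.0159 Y52.9152 F3026
G1 X42.5670 Y34.0327 F3026
G1 X23.6845 Y32.4816 F3026
G1 X22.1334 Y51.3641 F3026
M5
G0 X105.0893 Y8.8591
M3 S389
G1 X56.0207 Y87.7837 F3026
G1 X37.1679 Y23.2411 F3026
G1 X133.4398 Y19.7658 F3026
M5
G0 X56.5235 Y15.1366
M3 S389
G1 X103.8857 Y132.2918 F3026
G1 X108.7691 Y26.8845 F3026
G1 X77.8807 Y163.7636 F3026
G1 X39.0468 Y169.9938 F3026
G1 X81.2517 Y44.5720 F3026
M5
G0 X104.0047 Y164.2255
M3 S389
G1 X41.3980 Y200.8216 F3026
G1 X37.3442 Y208.7771 F3026
G1 X87.2004 Y24.0879 F3026
G1 X185.3374 Y97.7754 F3026
M5

viewBox `0 0 226.7891 227.8318` with mm width/height → 1 unit = 1 mm. Flip: y_m = 227.8318 − y_svg.

**Shape 1** — `<path>` rectangle, stroke `#0000ff` → engrave (S389, F3026). Machine vertices: (113.7209,197.9890) → (192.7235,197.9890) → (192.7235,86.8078) → (113.7209,86.8078) → (113.7209,197.9890). Closed: final G1 returns to the first vertex.

**Shape 2** — `<circle>` circle, stroke `#0000ff` → engrave (S389, F3026). Machine vertices: (193.8626,125.5251) → (176.2262,168.1033) → (133.6480,185.7397) → (91.0698,168.1033) → (73.4334,125.5251) → (91.0698,82.9469) → (133.6480,65.3105) → (176.2262,82.9469) → (193.8626,125.5251). Closed: final G1 returns to the first vertex.

**Shape 3** — `<path>` regular polygon, stroke `#0000ff` → engrave (S389, F3026). Machine vertices: (22.1334,51.3641) → (41.0159,52.9152) → (42.5670,34.0327) → (23.6845,32.4816) → (22.1334,51.3641). Closed: final G1 returns to the first vertex.

**Shape 4** — `<path>` open polyline, stroke `#0000ff` → engrave (S389, F3026). Machine vertices: (105.0893,8.8591) → (56.0207,87.7837) → (37.1679,23.2411) → (133.4398,19.7658). Open path.

**Shape 5** — `<path>` open polyline, stroke `#0000ff` → engrave (S389, F3026). Machine vertices: (56.5235,15.1366) → (103.8857,132.2918) → (108.7691,26.8845) → (77.8807,163.7636) → (39.0468,169.9938) → (81.2517,44.5720). Open path.

**Shape 6** — `<polyline>` open polyline, stroke `#0000ff` → engrave (S389, F3026). Machine vertices: (104.0047,164.2255) → (41.3980,200.8216) → (37.3442,208.7771) → (87.2004,24.0879) → (185.3374,97.7754). Open path.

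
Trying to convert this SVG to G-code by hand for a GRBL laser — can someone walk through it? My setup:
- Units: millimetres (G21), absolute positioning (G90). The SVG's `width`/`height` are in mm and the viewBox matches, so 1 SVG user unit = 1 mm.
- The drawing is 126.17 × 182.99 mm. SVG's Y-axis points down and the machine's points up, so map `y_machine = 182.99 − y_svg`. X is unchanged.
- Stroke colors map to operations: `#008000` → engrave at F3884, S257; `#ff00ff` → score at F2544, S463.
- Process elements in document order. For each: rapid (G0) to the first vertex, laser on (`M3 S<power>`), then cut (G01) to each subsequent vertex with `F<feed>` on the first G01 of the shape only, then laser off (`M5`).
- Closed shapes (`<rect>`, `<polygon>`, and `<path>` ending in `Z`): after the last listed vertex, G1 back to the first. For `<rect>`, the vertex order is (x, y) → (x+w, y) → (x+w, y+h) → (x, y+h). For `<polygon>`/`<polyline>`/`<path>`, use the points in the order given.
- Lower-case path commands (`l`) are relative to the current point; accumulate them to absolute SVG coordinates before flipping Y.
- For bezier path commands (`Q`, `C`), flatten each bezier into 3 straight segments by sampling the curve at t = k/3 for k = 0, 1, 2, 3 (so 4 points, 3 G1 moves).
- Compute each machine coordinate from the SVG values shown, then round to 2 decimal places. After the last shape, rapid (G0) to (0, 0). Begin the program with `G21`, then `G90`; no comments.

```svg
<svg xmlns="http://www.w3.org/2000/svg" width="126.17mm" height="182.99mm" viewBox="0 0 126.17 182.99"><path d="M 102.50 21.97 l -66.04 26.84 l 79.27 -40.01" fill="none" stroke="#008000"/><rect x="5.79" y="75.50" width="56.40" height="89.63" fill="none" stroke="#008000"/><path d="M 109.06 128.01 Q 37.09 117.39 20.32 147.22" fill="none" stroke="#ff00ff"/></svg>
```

G21
G90
G0 X102.50 Y161.02
M3 S257
G01 X36.46 Y134.18 F3884
G01 X115.73 Y174.19
M5
G0 X5.79 Y107.49
M3 S257
G01 X62.19 Y107.49 F3884
G01 X62.19 Y17.86
G01 X5.79 Y17.86
G01 X5.79 Y107.49
M5
G0 X109.06 Y54.98
M3 S463
G01 X67.21 Y57.57 F2544
G01 X37.63 Y51.16
G01 X20.32 Y35.77
M5
G0 X0.00 Y0.00

Since the viewBox matches the mm dimensions, user units are millimetres directly. The only transform is the Y-flip y_m = 182.99 − y_svg.

Shape 1 is a open polyline drawn with `<path>`. Its stroke #008000 means engrave at S257, F3884. After flipping Y the toolpath is (102.50,161.02) → (36.46,134.18) → (115.73,174.19).

Shape 2 is a rectangle drawn with `<rect>`. Its stroke #008000 means engrave at S257, F3884. After flipping Y the toolpath is (5.79,107.49) → (62.19,107.49) → (62.19,17.86) → (5.79,17.86) → (5.79,107.49), returning to the start.

Shape 3 is a quadratic bezier drawn with `<path>`. Its stroke #ff00ff means score at S463, F2544. After flipping Y the toolpath is (109.06,54.98) → (67.21,57.57) → (37.63,51.16) → (20.32,35.77).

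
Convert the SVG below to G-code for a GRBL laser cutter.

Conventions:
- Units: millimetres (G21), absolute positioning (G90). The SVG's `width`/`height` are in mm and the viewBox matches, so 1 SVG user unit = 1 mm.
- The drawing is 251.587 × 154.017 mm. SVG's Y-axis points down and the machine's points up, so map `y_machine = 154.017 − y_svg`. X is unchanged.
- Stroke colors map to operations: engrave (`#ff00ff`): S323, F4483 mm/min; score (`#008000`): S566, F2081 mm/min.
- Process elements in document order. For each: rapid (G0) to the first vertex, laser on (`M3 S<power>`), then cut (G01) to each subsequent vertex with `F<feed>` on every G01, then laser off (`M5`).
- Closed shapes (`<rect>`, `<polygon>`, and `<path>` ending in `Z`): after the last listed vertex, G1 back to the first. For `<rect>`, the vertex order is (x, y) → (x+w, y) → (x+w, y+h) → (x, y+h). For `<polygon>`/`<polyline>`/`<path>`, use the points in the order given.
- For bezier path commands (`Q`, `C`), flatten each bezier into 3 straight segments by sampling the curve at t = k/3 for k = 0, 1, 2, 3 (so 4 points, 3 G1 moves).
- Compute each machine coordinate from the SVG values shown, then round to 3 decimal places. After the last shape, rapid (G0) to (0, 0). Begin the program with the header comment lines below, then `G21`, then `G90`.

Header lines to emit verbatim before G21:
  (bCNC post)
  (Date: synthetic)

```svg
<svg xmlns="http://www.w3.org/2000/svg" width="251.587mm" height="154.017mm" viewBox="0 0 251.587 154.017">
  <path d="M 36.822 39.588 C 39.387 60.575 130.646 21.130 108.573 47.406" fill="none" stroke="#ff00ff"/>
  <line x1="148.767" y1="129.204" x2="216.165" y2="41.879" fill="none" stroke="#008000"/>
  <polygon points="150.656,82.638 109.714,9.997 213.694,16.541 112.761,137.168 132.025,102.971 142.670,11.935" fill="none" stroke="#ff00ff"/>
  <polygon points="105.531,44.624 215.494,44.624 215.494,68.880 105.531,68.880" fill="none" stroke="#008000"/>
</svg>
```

(bCNC post)
(Date: synthetic)
G21
G90
G0 X36.822 Y114.429
M3 S323
G01 X61.469 Y108.914 F4483
G01 X100.351 Y115.652 F4483
G01 X108.573 Y106.611 F4483
M5
G0 X148.767 Y24.813
M3 S566
G01 X216.165 Y112.138 F2081
M5
G0 X150.656 Y71.379
M3 S323
G01 X109.714 Y144.020 F4483
G01 X213.694 Y137.476 F4483
G01 X112.761 Y16.849 F4483
G01 X132.025 Y51.046 F4483
G01 X142.670 Y142.082 F4483
G01 X150.656 Y71.379 F4483
M5
G0 X105.531 Y109.393
M3 S566
G01 X215.494 Y109.393 F2081
G01 X215.494 Y85.137 F2081
G01 X105.531 Y85.137 F2081
G01 X105.531 Y109.393 F2081
M5
G0 X0.000 Y0.000

Since the viewBox matches the mm dimensions, user units are millimetres directly. The only transform is the Y-flip y_m = 154.017 − y_svg.

Shape 1 is a cubic bezier drawn with `<path>`. Its stroke #ff00ff means engrave at S323, F4483. After flipping Y the toolpath is (36.822,114.429) → (61.469,108.914) → (100.351,115.652) → (108.573,106.611).

Shape 2 is a line segment drawn with `<line>`. Its stroke #008000 means score at S566, F2081. After flipping Y the toolpath is (148.767,24.813) → (216.165,112.138).

Shape 3 is a closed polygon drawn with `<polygon>`. Its stroke #ff00ff means engrave at S323, F4483. After flipping Y the toolpath is (150.656,71.379) → (109.714,144.020) → (213.694,137.476) → (112.761,16.849) → (132.025,51.046) → (142.670,142.082) → (150.656,71.379), returning to the start.

Shape 4 is a rectangle drawn with `<polygon>`. Its stroke #008000 means score at S566, F2081. After flipping Y the toolpath is (105.531,109.393) → (215.494,109.393) → (215.494,85.137) → (105.531,85.137) → (105.531,109.393), returning to the start.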